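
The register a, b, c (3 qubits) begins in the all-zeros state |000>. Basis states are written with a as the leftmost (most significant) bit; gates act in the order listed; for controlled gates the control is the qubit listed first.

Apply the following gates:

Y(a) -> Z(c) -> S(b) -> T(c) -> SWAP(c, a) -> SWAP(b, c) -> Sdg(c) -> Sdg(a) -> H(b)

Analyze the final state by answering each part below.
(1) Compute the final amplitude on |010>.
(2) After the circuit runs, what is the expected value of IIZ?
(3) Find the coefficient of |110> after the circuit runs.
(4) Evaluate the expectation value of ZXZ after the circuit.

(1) |010> carries amplitude -sqrt(2)*I/2 in the final state.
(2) The expectation value of IIZ is 1.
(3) The final state's coefficient on |110> equals 0.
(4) The observable ZXZ averages to -1.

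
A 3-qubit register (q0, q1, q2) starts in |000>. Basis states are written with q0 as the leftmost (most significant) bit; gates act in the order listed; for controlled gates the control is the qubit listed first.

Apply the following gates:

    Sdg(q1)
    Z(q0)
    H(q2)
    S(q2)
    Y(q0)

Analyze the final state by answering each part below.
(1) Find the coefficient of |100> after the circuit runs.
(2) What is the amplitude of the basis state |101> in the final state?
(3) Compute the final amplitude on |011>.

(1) |100> carries amplitude sqrt(2)*I/2 in the final state.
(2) |101> carries amplitude -sqrt(2)/2 in the final state.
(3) The amplitude on |011> is 0.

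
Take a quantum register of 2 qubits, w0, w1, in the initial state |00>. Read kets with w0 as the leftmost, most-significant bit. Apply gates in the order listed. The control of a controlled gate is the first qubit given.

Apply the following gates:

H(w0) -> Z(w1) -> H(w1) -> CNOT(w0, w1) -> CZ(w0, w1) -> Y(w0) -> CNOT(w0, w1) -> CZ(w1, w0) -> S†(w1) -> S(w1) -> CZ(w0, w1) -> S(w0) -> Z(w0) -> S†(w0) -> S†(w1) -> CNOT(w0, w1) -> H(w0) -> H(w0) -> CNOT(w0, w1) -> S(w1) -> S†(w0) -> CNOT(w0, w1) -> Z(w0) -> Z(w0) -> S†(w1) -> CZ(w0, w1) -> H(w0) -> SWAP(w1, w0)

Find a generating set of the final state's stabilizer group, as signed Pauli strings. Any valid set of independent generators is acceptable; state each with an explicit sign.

One valid set of independent stabilizer generators is +YI, +IY (any independent generating set of the same group is equally correct). Key observation: steps 15-20 multiply out to the identity, so the circuit reduces to the remaining gates.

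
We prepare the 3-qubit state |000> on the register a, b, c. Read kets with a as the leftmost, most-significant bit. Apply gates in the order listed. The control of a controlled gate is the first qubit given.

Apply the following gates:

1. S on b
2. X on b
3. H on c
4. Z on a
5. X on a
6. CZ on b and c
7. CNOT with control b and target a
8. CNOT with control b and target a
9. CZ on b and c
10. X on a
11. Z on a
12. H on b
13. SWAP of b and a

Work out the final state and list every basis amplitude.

After the circuit, the state carries amplitude 1/2 on |000>, 1/2 on |001>, 0 on |010>, 0 on |011>, -1/2 on |100>, -1/2 on |101>, 0 on |110>, 0 on |111>. Key observation: gates 4-11 undo each other exactly, leaving only the rest of the circuit to track.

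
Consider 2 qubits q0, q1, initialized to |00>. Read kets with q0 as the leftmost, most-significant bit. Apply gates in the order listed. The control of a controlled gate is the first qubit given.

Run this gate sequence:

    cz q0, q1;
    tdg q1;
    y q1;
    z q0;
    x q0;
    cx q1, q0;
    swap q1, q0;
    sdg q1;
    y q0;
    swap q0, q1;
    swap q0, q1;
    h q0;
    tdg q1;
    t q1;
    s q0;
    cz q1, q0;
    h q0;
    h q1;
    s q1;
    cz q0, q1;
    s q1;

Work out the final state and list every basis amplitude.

The resulting statevector has amplitude sqrt(2)*(1 + I)/4 on |00>, sqrt(2)*(-1 - I)/4 on |01>, sqrt(2)*(1 - I)/4 on |10>, sqrt(2)*(1 - I)/4 on |11>. Key observation: gates 10-11 undo each other exactly, leaving only the rest of the circuit to track.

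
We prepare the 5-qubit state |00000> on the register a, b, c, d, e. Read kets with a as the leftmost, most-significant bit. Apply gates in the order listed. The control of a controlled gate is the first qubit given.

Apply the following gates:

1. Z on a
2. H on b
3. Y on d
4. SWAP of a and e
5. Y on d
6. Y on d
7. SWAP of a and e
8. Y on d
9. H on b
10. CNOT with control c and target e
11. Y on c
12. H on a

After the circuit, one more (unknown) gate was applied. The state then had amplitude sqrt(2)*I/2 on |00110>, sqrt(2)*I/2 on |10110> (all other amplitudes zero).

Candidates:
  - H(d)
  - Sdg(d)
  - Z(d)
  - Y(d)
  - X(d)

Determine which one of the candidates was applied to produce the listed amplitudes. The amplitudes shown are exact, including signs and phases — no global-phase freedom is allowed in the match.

The applied gate was X(d). Key observation: the block from step 2 through step 9 cancels to the identity and can be dropped.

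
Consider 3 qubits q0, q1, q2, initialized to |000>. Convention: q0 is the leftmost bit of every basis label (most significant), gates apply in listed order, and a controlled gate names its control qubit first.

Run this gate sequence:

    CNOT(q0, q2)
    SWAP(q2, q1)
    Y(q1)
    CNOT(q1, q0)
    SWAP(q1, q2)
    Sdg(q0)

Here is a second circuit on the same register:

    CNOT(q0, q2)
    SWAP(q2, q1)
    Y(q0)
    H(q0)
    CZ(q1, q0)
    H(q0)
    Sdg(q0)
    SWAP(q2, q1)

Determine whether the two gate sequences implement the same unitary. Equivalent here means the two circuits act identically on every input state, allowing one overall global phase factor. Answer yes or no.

No — the two circuits implement different unitaries, even allowing a global phase.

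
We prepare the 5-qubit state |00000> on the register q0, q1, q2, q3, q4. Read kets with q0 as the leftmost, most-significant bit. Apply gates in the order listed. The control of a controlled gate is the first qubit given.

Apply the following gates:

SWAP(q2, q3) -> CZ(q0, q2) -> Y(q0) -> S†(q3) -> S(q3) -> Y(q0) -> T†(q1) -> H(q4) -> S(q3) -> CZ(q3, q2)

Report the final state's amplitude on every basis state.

The resulting statevector has amplitude sqrt(2)/2 on |00000>, sqrt(2)/2 on |00001>, and 0 on every other basis state.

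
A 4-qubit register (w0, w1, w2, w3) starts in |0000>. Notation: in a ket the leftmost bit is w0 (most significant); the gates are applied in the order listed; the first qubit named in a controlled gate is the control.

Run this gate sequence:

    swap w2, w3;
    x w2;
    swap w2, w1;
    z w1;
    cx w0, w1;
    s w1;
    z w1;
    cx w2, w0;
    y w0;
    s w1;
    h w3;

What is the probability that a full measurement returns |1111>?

The probability of measuring |1111> is 0.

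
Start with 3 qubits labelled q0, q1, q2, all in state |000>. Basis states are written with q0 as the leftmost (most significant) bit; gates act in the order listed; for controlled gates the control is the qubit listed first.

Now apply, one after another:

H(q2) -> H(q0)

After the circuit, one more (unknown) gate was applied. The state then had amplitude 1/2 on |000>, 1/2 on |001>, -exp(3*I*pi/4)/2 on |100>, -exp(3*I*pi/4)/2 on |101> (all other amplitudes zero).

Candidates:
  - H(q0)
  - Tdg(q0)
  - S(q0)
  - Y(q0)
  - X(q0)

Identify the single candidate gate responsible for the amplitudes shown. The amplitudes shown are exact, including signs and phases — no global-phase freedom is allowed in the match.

It was Tdg(q0) that produced the state shown.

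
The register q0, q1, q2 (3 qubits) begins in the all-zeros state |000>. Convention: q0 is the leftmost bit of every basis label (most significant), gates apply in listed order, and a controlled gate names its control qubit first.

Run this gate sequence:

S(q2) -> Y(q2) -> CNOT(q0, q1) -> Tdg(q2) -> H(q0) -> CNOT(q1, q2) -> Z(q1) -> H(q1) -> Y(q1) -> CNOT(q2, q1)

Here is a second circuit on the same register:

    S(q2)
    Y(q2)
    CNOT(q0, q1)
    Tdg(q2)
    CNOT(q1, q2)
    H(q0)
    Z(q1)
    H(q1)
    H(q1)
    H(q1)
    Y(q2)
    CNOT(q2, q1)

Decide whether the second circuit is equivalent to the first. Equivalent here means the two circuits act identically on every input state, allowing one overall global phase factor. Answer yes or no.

No: there is an input state on which the two circuits produce genuinely different outputs (not merely differing by a phase).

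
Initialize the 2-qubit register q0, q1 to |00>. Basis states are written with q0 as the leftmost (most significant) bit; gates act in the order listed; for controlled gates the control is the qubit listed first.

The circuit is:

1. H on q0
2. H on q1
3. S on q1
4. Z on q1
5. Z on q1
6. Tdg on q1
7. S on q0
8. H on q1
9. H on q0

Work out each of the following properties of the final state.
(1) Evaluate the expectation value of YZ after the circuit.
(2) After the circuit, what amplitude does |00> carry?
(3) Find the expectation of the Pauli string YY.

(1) The expectation value of YZ is -sqrt(2)/2.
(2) The amplitude on |00> is 1/4 + I/4 + sqrt(2)*I/4.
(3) The expectation value of YY is sqrt(2)/2.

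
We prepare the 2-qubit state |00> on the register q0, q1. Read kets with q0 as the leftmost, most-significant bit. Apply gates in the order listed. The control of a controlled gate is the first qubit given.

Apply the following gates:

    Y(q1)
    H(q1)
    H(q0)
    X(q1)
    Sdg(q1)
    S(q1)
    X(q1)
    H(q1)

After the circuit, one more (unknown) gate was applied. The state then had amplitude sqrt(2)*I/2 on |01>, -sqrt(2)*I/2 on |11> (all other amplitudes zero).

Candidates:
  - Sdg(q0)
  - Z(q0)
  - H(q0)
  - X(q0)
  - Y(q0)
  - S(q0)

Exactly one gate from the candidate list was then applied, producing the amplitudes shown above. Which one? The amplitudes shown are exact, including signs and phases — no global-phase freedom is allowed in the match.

The unique candidate consistent with the amplitudes is Z(q0).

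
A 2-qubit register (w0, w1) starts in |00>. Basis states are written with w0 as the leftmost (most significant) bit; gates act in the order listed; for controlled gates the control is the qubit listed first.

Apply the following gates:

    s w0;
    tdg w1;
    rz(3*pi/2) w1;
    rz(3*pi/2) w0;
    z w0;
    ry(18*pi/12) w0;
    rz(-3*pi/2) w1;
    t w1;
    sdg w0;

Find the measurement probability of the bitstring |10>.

Outcome |10> occurs with probability 1/2.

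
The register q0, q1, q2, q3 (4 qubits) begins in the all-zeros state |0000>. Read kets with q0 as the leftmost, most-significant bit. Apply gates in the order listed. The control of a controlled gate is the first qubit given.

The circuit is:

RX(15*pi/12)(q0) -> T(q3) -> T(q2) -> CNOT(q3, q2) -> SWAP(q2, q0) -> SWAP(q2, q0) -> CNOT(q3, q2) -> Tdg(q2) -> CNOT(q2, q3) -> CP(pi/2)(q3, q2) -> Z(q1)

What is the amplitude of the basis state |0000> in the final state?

The amplitude on |0000> is -sqrt(2 - sqrt(2))/2.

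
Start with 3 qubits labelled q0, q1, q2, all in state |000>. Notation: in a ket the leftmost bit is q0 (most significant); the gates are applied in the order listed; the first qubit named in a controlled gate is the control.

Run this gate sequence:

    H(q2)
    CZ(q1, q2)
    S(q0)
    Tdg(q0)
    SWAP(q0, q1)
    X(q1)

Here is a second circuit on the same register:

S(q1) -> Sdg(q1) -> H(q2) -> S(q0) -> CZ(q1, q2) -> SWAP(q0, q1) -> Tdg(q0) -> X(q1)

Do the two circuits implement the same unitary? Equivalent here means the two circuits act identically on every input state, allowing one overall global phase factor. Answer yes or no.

No, they are not equivalent — no single phase factor reconciles the two unitaries.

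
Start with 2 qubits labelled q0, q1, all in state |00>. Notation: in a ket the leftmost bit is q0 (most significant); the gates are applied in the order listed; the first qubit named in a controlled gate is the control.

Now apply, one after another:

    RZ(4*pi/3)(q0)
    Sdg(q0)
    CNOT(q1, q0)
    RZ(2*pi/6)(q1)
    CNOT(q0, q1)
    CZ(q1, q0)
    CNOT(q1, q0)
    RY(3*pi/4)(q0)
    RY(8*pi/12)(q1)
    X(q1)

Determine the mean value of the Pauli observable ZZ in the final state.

In the final state, ZZ has expectation -sqrt(2)/4.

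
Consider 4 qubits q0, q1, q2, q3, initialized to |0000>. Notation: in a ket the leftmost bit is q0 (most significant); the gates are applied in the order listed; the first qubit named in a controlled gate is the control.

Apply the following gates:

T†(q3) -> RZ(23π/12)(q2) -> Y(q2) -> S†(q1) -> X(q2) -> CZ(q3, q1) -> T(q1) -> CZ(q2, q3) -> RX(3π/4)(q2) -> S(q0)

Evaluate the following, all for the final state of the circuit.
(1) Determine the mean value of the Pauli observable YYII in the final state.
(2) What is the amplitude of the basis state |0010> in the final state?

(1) The observable YYII averages to 0.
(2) The final state's coefficient on |0010> equals -sqrt(sqrt(2) + 2)*exp(I*pi/24)/2.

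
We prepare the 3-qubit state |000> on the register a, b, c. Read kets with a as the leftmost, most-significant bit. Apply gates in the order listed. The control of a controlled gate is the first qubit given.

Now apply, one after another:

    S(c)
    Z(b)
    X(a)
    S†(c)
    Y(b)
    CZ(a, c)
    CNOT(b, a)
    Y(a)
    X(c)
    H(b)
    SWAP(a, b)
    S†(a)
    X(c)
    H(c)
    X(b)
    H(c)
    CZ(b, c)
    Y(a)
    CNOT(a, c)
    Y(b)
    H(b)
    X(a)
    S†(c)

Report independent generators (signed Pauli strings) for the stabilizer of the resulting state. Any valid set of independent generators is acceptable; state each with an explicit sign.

The final state is stabilized by the group generated by +XIX, -IXI, -ZIZ; other independent generating sets are equally valid.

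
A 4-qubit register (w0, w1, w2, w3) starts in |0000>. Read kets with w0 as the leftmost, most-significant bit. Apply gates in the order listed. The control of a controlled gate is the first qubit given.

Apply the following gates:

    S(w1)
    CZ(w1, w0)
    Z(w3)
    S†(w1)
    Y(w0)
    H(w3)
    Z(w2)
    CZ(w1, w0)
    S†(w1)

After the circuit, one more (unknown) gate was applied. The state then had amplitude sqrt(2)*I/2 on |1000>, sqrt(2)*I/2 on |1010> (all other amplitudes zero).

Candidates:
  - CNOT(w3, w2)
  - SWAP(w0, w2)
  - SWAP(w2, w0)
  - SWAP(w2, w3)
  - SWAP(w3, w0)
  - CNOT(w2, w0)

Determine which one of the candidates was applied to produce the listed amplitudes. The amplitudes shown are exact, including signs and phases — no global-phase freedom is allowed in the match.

The applied gate was SWAP(w2, w3).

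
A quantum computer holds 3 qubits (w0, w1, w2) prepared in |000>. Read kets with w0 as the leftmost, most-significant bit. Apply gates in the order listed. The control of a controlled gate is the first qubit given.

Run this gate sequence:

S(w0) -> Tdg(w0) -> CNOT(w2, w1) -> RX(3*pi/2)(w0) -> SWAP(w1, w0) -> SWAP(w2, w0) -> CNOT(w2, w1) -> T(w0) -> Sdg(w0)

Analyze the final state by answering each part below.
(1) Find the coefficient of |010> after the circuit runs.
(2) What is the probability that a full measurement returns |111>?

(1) The final state's coefficient on |010> equals -sqrt(2)*I/2.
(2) A full measurement returns |111> with probability 0.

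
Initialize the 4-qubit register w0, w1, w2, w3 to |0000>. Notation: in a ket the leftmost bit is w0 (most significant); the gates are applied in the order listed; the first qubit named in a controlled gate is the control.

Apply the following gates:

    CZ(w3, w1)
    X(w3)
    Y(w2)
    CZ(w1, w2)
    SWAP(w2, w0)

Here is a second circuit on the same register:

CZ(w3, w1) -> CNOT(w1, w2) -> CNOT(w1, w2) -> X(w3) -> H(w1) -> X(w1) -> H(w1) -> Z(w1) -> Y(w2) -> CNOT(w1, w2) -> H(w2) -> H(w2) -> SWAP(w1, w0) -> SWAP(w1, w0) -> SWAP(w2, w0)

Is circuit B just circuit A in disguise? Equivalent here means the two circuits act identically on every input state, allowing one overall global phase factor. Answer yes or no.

No: there is an input state on which the two circuits produce genuinely different outputs (not merely differing by a phase).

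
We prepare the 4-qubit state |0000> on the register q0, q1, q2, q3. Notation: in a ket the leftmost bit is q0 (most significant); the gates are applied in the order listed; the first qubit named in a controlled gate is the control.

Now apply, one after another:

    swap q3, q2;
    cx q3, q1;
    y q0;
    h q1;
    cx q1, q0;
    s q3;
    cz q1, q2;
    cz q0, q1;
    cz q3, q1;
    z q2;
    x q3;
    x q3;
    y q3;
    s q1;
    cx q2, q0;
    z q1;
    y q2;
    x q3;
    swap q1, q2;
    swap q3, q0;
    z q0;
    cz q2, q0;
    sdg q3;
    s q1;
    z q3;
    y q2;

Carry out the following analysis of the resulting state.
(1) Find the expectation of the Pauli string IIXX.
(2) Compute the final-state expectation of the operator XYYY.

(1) The expectation value of IIXX is 1. Key observation: gates 11-12 undo each other exactly, leaving only the rest of the circuit to track.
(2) The observable XYYY averages to 0.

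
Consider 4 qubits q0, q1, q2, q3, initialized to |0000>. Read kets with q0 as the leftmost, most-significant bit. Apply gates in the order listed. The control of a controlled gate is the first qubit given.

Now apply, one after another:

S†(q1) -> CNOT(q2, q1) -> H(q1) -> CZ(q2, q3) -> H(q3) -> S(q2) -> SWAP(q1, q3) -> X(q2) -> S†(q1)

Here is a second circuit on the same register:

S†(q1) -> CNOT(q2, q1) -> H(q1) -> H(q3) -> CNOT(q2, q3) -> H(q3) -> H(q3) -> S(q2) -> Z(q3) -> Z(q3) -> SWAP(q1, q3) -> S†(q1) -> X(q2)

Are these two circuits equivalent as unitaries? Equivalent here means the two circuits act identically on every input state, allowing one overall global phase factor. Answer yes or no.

Yes — the two circuits implement the same unitary up to a global phase.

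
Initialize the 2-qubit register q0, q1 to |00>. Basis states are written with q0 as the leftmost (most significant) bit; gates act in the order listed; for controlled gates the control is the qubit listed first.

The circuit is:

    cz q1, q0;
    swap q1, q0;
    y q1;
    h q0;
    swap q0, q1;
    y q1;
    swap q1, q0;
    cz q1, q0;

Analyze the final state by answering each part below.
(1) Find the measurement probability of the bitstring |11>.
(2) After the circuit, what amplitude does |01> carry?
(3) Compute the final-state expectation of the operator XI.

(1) A full measurement returns |11> with probability 1/2.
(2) |01> carries amplitude sqrt(2)/2 in the final state.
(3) The observable XI averages to 1.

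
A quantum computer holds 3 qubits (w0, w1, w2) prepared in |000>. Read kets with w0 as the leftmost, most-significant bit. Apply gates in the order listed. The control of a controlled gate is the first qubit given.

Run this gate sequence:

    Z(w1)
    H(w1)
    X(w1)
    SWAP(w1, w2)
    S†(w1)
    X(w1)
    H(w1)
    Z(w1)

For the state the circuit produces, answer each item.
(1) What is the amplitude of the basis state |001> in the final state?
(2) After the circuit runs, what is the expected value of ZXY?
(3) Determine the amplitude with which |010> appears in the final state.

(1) |001> carries amplitude 1/2 in the final state.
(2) The observable ZXY averages to 0.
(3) The final state's coefficient on |010> equals 1/2.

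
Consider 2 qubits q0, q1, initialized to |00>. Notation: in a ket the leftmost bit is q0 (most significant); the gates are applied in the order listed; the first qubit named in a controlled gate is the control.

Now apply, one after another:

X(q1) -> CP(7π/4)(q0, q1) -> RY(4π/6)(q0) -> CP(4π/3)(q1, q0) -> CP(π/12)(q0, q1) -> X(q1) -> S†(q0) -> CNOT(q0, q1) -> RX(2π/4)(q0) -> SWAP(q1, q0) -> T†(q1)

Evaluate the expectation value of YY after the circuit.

The observable YY averages to -3/8 + sqrt(3)/8.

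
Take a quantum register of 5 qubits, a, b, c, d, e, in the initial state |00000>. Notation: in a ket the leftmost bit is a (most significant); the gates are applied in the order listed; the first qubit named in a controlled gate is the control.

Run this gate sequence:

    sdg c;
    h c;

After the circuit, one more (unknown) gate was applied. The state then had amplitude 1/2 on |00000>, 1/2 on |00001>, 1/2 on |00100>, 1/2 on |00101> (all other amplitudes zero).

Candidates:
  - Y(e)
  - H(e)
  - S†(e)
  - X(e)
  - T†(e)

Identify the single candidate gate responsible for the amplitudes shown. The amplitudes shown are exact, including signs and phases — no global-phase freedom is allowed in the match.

The unique candidate consistent with the amplitudes is H(e).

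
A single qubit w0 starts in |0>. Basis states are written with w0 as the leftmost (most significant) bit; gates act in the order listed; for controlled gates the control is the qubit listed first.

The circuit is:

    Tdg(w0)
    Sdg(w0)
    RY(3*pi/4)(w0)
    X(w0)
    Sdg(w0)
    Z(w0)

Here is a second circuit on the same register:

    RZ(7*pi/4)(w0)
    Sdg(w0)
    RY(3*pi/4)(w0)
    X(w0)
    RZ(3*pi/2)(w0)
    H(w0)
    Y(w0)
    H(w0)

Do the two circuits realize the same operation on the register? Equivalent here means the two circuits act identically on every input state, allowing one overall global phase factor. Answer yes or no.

No: there is an input state on which the two circuits produce genuinely different outputs (not merely differing by a phase).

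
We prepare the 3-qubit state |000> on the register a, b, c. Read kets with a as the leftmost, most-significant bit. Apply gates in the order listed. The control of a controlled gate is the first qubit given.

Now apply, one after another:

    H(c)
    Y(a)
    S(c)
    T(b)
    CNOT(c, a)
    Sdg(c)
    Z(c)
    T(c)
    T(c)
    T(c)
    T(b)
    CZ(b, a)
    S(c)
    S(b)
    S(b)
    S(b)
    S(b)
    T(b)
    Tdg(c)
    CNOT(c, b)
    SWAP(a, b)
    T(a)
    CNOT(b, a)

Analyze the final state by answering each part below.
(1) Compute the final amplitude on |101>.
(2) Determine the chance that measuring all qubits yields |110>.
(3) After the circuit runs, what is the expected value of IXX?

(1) |101> carries amplitude sqrt(2)*exp(3*I*pi/4)/2 in the final state. Key observation: gates 14-17 undo each other exactly, leaving only the rest of the circuit to track.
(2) Outcome |110> occurs with probability 1/2.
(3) In the final state, IXX has expectation sqrt(2)/2.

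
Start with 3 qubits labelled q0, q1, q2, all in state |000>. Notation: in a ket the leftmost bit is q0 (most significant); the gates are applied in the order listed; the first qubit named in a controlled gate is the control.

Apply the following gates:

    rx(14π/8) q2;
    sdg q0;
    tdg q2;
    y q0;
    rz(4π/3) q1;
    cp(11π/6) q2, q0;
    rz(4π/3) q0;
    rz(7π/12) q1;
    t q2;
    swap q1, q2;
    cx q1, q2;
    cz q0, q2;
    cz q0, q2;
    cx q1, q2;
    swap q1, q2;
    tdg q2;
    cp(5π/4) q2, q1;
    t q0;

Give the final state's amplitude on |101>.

The amplitude on |101> is -sqrt(2 - sqrt(2))*exp(13*I*pi/24)/2. Key observation: the block from step 9 through step 16 cancels to the identity and can be dropped.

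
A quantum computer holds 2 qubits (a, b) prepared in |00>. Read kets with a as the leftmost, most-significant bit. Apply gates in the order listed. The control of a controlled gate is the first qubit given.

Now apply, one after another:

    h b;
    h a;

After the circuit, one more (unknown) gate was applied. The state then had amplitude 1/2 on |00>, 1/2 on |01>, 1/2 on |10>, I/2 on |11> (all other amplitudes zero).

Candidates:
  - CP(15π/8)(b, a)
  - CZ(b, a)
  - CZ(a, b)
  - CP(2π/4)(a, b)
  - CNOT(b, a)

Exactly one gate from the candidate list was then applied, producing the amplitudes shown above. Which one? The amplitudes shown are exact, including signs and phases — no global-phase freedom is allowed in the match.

The unique candidate consistent with the amplitudes is CP(2π/4)(a, b).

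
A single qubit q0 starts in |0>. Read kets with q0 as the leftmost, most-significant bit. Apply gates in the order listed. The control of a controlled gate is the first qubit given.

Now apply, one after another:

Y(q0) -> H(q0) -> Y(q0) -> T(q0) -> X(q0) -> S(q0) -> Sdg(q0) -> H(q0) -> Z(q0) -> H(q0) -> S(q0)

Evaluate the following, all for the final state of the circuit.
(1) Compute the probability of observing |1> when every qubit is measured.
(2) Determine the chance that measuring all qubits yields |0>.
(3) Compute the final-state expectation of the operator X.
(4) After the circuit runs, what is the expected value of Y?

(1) Outcome |1> occurs with probability 1/2.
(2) The probability of measuring |0> is 1/2.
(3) In the final state, X has expectation -sqrt(2)/2.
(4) The observable Y averages to sqrt(2)/2.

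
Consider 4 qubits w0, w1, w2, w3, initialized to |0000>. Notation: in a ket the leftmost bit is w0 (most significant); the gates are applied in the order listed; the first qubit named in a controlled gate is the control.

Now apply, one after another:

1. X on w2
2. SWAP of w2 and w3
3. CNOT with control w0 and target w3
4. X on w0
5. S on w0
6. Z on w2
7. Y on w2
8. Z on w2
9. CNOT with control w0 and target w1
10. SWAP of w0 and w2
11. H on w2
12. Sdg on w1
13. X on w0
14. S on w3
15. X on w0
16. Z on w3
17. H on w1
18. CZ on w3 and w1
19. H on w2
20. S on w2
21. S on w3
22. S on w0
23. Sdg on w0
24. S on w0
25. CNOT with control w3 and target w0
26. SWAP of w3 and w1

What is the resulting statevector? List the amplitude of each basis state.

After the circuit, the state carries amplitude sqrt(2)*I/2 on |0110>, sqrt(2)*I/2 on |0111>, and 0 on every other basis state.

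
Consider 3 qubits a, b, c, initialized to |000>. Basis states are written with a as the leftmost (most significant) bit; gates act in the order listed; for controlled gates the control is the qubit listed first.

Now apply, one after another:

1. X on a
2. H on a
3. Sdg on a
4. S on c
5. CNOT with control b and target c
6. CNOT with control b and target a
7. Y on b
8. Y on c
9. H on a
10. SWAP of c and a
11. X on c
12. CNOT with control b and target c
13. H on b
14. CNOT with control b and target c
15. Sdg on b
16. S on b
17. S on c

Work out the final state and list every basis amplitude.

The final amplitudes are 0 on |000>, 0 on |001>, 0 on |010>, 0 on |011>, sqrt(2)*(-1 - I)/4 on |100>, sqrt(2)*(-1 - I)/4 on |101>, sqrt(2)*(1 - I)/4 on |110>, sqrt(2)*(-1 + I)/4 on |111>.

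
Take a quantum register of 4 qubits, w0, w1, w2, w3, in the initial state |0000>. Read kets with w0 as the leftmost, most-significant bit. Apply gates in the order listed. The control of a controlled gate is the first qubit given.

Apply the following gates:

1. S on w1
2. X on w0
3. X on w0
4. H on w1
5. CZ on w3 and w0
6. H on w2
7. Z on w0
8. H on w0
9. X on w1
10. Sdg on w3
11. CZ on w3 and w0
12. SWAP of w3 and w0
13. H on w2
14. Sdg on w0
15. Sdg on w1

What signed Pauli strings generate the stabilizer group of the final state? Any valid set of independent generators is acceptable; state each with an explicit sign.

The stabilizer group can be generated by -IYII, +IIIX, +ZIII, +IIZI, among other valid generating sets.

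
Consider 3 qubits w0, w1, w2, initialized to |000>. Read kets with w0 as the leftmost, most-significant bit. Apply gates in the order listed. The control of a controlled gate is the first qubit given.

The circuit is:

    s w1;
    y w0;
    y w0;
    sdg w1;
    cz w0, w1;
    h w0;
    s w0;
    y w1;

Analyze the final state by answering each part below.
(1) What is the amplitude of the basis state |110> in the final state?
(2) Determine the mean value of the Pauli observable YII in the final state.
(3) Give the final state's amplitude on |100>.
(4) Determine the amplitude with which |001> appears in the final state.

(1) The amplitude on |110> is -sqrt(2)/2. Key observation: gates 1-4 undo each other exactly, leaving only the rest of the circuit to track.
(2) The expectation value of YII is 1.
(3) The amplitude on |100> is 0.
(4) The final state's coefficient on |001> equals 0.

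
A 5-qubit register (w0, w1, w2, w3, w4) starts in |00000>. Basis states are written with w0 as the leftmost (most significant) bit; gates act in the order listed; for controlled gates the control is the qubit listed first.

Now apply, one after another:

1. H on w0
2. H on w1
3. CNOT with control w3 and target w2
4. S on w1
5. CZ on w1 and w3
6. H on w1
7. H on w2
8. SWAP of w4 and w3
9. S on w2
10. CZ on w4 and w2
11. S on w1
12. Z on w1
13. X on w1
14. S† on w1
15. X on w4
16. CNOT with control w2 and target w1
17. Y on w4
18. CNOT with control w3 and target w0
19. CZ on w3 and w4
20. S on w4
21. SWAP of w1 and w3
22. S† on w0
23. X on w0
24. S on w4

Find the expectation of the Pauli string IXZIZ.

The expectation value of IXZIZ is 0.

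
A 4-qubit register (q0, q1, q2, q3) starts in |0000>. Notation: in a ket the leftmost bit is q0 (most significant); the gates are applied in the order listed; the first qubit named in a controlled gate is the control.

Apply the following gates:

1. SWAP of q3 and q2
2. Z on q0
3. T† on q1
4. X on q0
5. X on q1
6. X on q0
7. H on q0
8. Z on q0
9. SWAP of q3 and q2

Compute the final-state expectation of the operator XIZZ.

The observable XIZZ averages to -1.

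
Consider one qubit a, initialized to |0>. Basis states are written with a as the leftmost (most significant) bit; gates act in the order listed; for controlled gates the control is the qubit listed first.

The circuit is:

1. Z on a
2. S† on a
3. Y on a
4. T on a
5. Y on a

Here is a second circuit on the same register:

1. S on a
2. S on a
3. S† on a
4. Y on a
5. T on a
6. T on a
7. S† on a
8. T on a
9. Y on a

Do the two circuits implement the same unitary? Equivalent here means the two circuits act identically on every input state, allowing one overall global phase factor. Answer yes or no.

Yes, they are equivalent — the unitaries differ by at most a global phase.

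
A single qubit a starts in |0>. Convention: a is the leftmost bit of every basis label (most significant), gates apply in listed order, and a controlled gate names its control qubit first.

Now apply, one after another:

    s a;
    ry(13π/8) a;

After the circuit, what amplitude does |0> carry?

The final state's coefficient on |0> equals -cos(3*pi/16).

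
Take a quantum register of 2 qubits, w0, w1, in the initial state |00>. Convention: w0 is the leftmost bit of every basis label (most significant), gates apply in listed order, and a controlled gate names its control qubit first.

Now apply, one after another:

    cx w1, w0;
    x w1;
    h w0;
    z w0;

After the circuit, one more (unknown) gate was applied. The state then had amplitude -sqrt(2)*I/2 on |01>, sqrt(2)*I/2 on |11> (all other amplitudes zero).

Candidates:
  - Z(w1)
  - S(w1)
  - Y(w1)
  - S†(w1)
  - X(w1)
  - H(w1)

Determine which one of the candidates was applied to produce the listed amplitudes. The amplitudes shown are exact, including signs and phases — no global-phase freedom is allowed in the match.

It was S†(w1) that produced the state shown.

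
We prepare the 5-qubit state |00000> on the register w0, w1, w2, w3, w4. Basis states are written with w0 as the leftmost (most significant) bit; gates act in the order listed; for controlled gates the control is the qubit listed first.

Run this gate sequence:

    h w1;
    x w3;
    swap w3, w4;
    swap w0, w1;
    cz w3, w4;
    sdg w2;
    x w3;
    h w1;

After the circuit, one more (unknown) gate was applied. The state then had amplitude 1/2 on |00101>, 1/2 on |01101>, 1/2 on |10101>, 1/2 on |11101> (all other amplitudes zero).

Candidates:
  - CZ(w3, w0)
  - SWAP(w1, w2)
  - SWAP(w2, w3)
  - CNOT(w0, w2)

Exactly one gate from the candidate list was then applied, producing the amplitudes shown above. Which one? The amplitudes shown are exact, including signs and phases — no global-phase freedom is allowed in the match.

It was SWAP(w2, w3) that produced the state shown.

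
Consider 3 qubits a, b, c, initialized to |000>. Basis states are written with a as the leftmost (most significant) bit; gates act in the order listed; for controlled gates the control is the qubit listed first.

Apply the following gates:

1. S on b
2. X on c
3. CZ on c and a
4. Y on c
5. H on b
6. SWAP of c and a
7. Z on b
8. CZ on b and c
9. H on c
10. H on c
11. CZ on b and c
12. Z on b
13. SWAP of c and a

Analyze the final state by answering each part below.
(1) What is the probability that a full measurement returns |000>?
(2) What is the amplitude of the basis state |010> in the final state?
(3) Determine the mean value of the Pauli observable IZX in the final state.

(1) Outcome |000> occurs with probability 1/2. Key observation: gates 6-13 undo each other exactly, leaving only the rest of the circuit to track.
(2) The amplitude on |010> is -sqrt(2)*I/2.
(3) The observable IZX averages to 0.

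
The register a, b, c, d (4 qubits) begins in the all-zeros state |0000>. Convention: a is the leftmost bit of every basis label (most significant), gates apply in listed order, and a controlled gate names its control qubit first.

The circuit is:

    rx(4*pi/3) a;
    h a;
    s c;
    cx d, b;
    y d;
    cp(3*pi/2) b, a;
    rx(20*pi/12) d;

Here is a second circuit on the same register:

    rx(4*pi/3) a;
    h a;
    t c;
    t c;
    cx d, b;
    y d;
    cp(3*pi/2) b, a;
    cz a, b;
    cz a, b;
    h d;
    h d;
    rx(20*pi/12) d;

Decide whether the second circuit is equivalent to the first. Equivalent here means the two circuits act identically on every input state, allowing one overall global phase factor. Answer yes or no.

Yes, they are equivalent — the unitaries differ by at most a global phase.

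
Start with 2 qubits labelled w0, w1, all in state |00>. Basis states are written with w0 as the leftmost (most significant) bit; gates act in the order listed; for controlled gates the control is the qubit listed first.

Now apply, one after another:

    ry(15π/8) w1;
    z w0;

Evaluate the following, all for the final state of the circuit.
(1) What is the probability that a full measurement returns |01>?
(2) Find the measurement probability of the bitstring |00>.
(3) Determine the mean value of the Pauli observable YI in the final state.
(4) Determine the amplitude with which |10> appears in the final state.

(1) A full measurement returns |01> with probability sin(pi/16)**2.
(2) Outcome |00> occurs with probability cos(pi/16)**2.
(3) The observable YI averages to 0.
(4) The final state's coefficient on |10> equals 0.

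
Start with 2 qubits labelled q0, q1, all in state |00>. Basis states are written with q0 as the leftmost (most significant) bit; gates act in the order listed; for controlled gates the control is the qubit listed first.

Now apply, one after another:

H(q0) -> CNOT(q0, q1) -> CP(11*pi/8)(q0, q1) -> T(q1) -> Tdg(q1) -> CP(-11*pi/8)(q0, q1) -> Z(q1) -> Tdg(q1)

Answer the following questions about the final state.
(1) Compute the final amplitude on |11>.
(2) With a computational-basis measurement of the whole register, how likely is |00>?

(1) |11> carries amplitude sqrt(2)*exp(3*I*pi/4)/2 in the final state. Key observation: the block from step 3 through step 6 cancels to the identity and can be dropped.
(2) The probability of measuring |00> is 1/2.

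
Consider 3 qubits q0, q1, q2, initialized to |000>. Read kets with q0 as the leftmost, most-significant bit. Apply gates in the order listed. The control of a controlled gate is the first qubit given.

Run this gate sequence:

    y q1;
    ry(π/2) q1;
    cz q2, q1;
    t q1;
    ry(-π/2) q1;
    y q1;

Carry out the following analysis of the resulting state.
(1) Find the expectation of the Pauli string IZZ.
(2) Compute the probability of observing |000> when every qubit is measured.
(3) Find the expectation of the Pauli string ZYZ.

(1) The observable IZZ averages to sqrt(2)/2.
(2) Outcome |000> occurs with probability sqrt(2)/4 + 1/2.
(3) In the final state, ZYZ has expectation -sqrt(2)/2.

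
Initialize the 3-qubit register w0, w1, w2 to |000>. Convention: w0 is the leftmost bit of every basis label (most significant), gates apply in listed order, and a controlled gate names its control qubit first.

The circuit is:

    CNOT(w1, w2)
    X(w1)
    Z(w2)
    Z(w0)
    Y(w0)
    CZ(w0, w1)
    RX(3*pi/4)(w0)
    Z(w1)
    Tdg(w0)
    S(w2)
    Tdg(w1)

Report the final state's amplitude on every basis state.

The resulting statevector has amplitude -sqrt(sqrt(2) + 2)*exp(3*I*pi/4)/2 on |010>, sqrt(2 - sqrt(2))/2 on |110>, and 0 on every other basis state.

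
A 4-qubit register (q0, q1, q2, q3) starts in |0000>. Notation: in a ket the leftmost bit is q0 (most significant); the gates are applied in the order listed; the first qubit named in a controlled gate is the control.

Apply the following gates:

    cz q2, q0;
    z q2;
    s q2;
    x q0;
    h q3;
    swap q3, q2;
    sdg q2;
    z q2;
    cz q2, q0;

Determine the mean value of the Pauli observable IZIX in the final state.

The observable IZIX averages to 0.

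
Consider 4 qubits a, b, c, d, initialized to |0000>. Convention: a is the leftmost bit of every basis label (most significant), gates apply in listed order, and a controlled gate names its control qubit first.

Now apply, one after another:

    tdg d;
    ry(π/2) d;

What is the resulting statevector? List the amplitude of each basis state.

The final amplitudes are sqrt(2)/2 on |0000>, sqrt(2)/2 on |0001>, and 0 on every other basis state.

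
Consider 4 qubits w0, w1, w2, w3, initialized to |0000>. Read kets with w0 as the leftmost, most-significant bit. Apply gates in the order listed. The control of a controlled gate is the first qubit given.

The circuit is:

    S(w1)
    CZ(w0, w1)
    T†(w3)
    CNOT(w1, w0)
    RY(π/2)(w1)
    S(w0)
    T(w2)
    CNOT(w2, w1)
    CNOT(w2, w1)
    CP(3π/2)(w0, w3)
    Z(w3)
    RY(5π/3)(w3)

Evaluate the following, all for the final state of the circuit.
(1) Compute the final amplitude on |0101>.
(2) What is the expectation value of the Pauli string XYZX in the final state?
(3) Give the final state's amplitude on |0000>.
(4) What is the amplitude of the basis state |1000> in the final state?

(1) |0101> carries amplitude sqrt(2)/4 in the final state.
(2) The observable XYZX averages to 0.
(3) |0000> carries amplitude -sqrt(6)/4 in the final state.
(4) |1000> carries amplitude 0 in the final state.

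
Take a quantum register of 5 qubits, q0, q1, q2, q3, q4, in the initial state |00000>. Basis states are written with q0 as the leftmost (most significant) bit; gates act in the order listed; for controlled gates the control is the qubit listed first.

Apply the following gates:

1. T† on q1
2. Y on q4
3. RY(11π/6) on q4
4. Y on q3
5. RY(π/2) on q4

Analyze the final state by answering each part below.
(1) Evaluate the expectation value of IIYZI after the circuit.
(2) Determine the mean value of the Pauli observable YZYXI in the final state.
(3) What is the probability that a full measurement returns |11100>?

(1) The observable IIYZI averages to 0.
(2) In the final state, YZYXI has expectation 0.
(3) A full measurement returns |11100> with probability 0.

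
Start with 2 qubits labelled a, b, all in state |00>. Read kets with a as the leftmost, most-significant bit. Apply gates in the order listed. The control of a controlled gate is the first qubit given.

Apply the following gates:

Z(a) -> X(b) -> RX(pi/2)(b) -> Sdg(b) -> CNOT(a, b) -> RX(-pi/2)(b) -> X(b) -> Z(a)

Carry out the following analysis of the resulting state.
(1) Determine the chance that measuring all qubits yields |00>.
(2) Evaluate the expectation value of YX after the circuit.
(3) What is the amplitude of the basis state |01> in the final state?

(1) The probability of measuring |00> is 1/2.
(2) The expectation value of YX is 0.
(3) The final state's coefficient on |01> equals 1/2 - I/2.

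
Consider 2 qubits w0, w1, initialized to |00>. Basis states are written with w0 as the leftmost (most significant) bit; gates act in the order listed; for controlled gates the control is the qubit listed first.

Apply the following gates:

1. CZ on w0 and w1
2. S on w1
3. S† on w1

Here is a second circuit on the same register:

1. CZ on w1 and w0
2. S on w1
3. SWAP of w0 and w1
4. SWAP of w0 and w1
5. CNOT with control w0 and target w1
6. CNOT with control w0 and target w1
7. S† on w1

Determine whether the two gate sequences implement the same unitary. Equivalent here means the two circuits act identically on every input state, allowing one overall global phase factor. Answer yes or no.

Yes, they are equivalent — the unitaries differ by at most a global phase.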